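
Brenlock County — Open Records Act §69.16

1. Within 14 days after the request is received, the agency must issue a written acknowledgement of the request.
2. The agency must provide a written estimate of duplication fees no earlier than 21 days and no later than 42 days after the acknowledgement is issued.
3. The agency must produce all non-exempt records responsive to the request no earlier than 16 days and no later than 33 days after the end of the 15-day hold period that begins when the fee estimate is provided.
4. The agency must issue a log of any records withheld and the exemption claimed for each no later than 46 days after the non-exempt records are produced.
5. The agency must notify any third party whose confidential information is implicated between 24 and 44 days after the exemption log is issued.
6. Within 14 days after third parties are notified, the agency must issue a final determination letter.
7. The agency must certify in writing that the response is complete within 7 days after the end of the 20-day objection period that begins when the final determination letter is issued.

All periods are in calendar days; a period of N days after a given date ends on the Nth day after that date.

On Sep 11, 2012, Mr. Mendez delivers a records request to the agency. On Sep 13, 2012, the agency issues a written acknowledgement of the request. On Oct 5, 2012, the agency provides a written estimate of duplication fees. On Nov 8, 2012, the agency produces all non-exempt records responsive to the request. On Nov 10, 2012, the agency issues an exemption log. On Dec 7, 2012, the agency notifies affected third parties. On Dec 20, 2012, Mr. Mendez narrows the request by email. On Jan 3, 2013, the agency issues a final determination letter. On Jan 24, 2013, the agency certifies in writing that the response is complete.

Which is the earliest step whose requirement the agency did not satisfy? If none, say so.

Step 6

(1) due by Sep 11, 2012 + 14 days = Sep 25, 2012; Sep 13, 2012 is within that limit.
(2) the permitted window runs from Sep 13, 2012 + 21 = Oct 4, 2012 to Sep 13, 2012 + 42 = Oct 25, 2012; Oct 5, 2012 falls inside that range.
(3) the permitted window runs from Oct 20, 2012 + 16 = Nov 5, 2012 to Oct 20, 2012 + 33 = Nov 22, 2012; done Nov 8, 2012, which is between those dates.
(4) due by Nov 8, 2012 + 46 days = Dec 24, 2012; done Nov 10, 2012 — timely.
(5) the permitted window runs from Nov 10, 2012 + 24 = Dec 4, 2012 to Nov 10, 2012 + 44 = Dec 24, 2012; done Dec 7, 2012 — within the window.
(6) due by Dec 7, 2012 + 14 days = Dec 21, 2012; not done until Jan 3, 2013, 13 days after the deadline.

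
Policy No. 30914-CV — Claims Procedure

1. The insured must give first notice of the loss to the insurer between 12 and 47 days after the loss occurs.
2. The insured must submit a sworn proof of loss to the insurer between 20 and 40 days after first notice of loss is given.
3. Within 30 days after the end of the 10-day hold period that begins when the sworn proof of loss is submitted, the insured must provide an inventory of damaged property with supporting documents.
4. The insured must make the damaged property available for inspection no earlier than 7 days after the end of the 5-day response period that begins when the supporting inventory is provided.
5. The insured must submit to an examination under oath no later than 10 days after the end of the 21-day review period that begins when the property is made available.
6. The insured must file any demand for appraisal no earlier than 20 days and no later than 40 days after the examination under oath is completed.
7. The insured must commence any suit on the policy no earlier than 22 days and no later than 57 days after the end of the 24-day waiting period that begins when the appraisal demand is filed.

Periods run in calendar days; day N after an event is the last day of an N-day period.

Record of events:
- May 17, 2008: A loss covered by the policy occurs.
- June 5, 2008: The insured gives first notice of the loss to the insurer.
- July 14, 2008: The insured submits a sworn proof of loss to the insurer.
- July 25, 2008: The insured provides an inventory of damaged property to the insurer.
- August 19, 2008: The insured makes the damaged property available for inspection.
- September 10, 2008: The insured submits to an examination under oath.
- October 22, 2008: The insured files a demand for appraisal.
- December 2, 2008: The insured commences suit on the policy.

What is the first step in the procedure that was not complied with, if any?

Step 6

(1) the permitted window runs from May 17, 2008 + 12 = May 29, 2008 to May 17, 2008 + 47 = July 3, 2008; done June 5, 2008 — within the window.
(2) the permitted window runs from June 5, 2008 + 20 = June 25, 2008 to June 5, 2008 + 40 = July 15, 2008; done July 14, 2008 — within the window.
(3) due by July 24, 2008 + 30 days = August 23, 2008; done July 25, 2008 — timely.
(4) permitted from July 30, 2008 + 7 days = August 6, 2008 onward; done August 19, 2008 — permitted.
(5) due by September 9, 2008 + 10 days = September 19, 2008; done September 10, 2008 — timely.
(6) the permitted window runs from September 10, 2008 + 20 = September 30, 2008 to September 10, 2008 + 40 = October 20, 2008; October 22, 2008 is 2 days past the end of the window.
The procedure was therefore not followed at step 6.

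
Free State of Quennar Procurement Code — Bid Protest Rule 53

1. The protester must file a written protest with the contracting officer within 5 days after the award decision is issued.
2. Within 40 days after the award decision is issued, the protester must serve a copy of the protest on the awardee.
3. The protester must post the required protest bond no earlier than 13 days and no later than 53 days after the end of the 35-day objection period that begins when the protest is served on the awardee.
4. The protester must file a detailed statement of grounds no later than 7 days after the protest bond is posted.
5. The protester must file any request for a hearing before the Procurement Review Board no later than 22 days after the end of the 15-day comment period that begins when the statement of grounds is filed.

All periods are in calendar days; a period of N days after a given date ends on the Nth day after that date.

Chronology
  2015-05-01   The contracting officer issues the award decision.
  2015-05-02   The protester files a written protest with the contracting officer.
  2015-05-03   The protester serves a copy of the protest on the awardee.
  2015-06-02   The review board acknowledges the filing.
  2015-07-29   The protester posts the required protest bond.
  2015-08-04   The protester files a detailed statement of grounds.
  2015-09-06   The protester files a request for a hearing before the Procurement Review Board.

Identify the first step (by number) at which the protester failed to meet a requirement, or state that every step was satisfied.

(1) due by 2015-05-01 + 5 days = 2015-05-06; 2015-05-02 is within that limit.
(2) due by 2015-05-01 + 40 days = 2015-06-10; completed 2015-05-03, before the deadline.
(3) the permitted window runs from 2015-06-07 + 13 = 2015-06-20 to 2015-06-07 + 53 = 2015-07-30; done 2015-07-29 — within the window.
(4) due by 2015-07-29 + 7 days = 2015-08-05; done 2015-08-04 — timely.
(5) due by 2015-08-19 + 22 days = 2015-09-10; completed 2015-09-06, before the deadline.

None — every step was satisfied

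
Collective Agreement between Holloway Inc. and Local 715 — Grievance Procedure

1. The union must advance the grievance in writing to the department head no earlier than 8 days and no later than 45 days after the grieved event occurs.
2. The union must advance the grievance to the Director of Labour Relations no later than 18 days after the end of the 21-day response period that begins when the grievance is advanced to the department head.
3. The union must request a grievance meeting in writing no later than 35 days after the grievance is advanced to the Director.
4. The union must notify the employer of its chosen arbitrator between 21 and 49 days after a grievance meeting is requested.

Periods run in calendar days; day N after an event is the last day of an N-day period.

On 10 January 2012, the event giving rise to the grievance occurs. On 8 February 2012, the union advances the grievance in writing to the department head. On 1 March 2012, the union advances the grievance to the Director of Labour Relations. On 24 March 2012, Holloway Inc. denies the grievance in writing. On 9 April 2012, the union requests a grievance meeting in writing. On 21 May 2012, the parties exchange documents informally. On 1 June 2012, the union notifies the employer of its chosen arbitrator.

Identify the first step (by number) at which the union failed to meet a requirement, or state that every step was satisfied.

Step 1: the window is 8–45 days after 10 January 2012 (when the grieved event occurs), so 18 January 2012 through 24 February 2012; 8 February 2012 falls inside that range.
Step 2: 18 days after 29 February 2012 (end of the 21-day response period, which began when the grievance is advanced to the department head on 8 February 2012) is 18 March 2012; completed 1 March 2012, before the deadline.
Step 3: 35 days after 1 March 2012 (when the grievance is advanced to the Director) is 5 April 2012; not done until 9 April 2012, 4 days after the deadline.
The analysis stops there.

Step 3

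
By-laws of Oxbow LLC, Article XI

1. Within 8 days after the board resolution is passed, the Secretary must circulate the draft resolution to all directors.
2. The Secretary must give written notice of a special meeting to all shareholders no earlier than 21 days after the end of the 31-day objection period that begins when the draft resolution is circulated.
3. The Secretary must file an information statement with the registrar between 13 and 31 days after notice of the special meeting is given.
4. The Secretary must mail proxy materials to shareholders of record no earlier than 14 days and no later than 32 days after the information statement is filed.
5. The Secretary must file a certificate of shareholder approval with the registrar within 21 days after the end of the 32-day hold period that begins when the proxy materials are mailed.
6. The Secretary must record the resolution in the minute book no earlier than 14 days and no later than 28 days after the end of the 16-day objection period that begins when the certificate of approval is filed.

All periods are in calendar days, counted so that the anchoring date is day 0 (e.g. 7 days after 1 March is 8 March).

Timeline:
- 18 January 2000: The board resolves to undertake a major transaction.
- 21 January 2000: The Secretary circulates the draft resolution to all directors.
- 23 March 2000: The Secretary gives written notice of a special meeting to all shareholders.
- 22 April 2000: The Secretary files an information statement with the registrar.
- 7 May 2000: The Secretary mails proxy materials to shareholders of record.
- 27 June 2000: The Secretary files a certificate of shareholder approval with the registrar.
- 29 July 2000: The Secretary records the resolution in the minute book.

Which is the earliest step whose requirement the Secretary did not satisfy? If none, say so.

None — every step was satisfied

(1) due by 18 January 2000 + 8 days = 26 January 2000; done 21 January 2000 — timely.
(2) permitted from 21 February 2000 + 21 days = 13 March 2000 onward; done 23 March 2000, after the minimum wait.
(3) the permitted window runs from 23 March 2000 + 13 = 5 April 2000 to 23 March 2000 + 31 = 23 April 2000; done 22 April 2000 — within the window.
(4) the permitted window runs from 22 April 2000 + 14 = 6 May 2000 to 22 April 2000 + 32 = 24 May 2000; done 7 May 2000, which is between those dates.
(5) due by 8 June 2000 + 21 days = 29 June 2000; 27 June 2000 is within that limit.
(6) the permitted window runs from 13 July 2000 + 14 = 27 July 2000 to 13 July 2000 + 28 = 10 August 2000; done 29 July 2000 — within the window.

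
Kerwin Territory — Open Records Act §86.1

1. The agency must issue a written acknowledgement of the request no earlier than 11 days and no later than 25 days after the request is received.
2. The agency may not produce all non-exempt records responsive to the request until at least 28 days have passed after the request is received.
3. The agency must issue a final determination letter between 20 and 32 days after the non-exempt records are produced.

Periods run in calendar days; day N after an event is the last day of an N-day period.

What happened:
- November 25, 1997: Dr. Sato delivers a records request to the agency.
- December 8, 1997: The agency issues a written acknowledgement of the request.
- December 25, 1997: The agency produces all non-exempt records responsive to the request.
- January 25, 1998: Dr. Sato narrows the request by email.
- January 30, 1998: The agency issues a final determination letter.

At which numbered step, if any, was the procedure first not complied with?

(1) the permitted window runs from November 25, 1997 + 11 = December 6, 1997 to November 25, 1997 + 25 = December 20, 1997; December 8, 1997 falls inside that range.
(2) permitted from November 25, 1997 + 28 days = December 23, 1997 onward; December 25, 1997 is on or after that date.
(3) the permitted window runs from December 25, 1997 + 20 = January 14, 1998 to December 25, 1997 + 32 = January 26, 1998; done January 30, 1998 — 4 days after the window closed.

Step 3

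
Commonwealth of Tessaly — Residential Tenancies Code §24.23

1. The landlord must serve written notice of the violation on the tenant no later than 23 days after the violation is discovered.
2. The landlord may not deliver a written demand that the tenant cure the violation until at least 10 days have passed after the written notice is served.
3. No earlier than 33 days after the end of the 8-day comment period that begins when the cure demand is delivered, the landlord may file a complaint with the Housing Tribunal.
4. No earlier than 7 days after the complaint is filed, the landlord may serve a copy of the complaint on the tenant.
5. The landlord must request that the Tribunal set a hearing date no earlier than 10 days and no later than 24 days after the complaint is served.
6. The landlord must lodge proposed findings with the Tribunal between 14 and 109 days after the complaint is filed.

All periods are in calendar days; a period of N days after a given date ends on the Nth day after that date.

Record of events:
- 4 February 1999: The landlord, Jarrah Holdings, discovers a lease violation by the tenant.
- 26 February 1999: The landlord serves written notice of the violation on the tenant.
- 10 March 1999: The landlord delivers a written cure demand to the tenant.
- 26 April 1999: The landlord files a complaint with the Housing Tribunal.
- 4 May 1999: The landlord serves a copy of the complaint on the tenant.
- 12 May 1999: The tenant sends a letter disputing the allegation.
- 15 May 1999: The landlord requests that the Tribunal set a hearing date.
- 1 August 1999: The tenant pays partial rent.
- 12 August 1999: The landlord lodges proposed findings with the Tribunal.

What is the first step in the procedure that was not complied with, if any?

None — every step was satisfied

Step 1 — counting 23 days from 4 February 1999 (when the violation is discovered) gives a deadline of 27 February 1999; done 26 February 1999 — timely.
Step 2 — must wait 10 days from 26 February 1999 (when the written notice is served), so not before 8 March 1999; done 10 March 1999, after the minimum wait.
Step 3 — must wait 33 days from 18 March 1999 (end of the 8-day comment period, which began when the cure demand is delivered on 10 March 1999), so not before 20 April 1999; done 26 April 1999 — permitted.
Step 4 — must wait 7 days from 26 April 1999 (when the complaint is filed), so not before 3 May 1999; done 4 May 1999 — permitted.
Step 5 — 10 and 24 days from 4 May 1999 (when the complaint is served) are 14 May 1999 and 28 May 1999 respectively; done 15 May 1999 — within the window.
Step 6 — 14 and 109 days from 26 April 1999 (when the complaint is filed) are 10 May 1999 and 13 August 1999 respectively; done 12 August 1999, which is between those dates.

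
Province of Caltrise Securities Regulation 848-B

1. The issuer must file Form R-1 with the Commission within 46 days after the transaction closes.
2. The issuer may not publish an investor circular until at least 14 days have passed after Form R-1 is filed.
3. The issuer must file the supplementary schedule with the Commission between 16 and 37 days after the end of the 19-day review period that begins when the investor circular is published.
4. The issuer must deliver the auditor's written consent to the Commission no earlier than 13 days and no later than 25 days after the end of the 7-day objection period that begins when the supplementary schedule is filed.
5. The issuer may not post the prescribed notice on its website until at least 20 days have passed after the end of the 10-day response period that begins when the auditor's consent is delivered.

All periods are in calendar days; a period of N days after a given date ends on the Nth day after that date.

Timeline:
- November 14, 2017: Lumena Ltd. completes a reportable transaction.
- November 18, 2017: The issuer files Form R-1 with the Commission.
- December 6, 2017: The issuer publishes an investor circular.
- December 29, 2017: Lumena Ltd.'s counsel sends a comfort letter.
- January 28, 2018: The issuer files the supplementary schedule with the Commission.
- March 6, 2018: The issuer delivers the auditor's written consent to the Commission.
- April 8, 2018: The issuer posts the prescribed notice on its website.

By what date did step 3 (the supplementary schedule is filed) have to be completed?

January 31, 2018

The investor circular is published on December 6, 2017; the 19-day review period therefore ends December 25, 2017, and step 3 runs from that date. The window is 16–37 days after December 25, 2017; it closes on January 31, 2018.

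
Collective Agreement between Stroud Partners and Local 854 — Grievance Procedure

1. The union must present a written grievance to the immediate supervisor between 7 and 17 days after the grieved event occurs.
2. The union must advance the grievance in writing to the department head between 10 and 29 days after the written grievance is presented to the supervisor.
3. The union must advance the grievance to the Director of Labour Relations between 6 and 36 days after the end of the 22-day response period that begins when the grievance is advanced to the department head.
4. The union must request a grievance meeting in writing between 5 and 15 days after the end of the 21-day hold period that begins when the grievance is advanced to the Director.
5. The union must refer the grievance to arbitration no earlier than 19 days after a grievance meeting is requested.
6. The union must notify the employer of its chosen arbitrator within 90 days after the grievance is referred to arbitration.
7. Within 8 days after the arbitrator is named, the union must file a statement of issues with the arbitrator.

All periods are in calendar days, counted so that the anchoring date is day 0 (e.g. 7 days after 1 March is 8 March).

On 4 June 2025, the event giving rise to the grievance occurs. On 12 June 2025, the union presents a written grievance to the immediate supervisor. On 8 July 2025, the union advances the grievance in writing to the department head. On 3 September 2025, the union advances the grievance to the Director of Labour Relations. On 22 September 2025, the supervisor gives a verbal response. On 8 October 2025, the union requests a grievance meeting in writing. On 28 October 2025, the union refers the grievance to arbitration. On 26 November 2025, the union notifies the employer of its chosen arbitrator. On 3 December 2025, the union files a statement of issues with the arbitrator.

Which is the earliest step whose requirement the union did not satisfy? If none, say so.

None — every step was satisfied

Step 1: the window is 7–17 days after 4 June 2025 (when the grieved event occurs), so 11 June 2025 through 21 June 2025; done 12 June 2025 — within the window.
Step 2: the window is 10–29 days after 12 June 2025 (when the written grievance is presented to the supervisor), so 22 June 2025 through 11 July 2025; 8 July 2025 falls inside that range.
Step 3: the window is 6–36 days after 30 July 2025 (end of the 22-day response period, which began when the grievance is advanced to the department head on 8 July 2025), so 5 August 2025 through 4 September 2025; 3 September 2025 falls inside that range.
Step 4: the window is 5–15 days after 24 September 2025 (end of the 21-day hold period, which began when the grievance is advanced to the Director on 3 September 2025), so 29 September 2025 through 9 October 2025; 8 October 2025 falls inside that range.
Step 5: the earliest permitted date is 19 days after 8 October 2025 (when a grievance meeting is requested), i.e. 27 October 2025; 28 October 2025 is on or after that date.
Step 6: 90 days after 28 October 2025 (when the grievance is referred to arbitration) is 26 January 2026; done 26 November 2025 — timely.
Step 7: 8 days after 26 November 2025 (when the arbitrator is named) is 4 December 2025; 3 December 2025 is within that limit.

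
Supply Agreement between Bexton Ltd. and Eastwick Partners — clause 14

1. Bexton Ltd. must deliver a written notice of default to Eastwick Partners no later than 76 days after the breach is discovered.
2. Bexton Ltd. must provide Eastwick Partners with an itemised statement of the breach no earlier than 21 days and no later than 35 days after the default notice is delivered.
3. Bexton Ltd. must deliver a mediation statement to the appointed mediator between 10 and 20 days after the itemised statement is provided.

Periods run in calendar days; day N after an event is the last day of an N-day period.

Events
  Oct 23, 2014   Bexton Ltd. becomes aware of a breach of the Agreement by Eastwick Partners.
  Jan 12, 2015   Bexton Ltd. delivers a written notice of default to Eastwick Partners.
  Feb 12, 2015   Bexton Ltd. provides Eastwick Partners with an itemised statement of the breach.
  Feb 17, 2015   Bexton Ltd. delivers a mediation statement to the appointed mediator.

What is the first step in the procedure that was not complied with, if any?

Step 1

Step 1 — counting 76 days from Oct 23, 2014 (when the breach is discovered) gives a deadline of Jan 7, 2015; done Jan 12, 2015 — 5 days late.
No need to go further; step 1 was not satisfied.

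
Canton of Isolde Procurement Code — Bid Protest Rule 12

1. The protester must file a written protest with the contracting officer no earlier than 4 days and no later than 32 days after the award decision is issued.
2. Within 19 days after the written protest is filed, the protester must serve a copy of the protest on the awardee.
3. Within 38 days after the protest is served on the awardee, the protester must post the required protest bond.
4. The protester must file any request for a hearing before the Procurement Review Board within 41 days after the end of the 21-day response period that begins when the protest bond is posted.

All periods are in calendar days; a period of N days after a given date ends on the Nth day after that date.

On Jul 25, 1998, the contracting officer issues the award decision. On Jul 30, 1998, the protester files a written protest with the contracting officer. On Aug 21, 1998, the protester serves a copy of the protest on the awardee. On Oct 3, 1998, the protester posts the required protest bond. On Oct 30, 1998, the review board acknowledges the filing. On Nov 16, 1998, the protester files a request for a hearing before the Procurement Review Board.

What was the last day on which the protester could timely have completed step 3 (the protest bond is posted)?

Sep 28, 1998

Step 3 runs from Aug 21, 1998, when the protest is served on the awardee. 38 days after Aug 21, 1998 is Sep 28, 1998.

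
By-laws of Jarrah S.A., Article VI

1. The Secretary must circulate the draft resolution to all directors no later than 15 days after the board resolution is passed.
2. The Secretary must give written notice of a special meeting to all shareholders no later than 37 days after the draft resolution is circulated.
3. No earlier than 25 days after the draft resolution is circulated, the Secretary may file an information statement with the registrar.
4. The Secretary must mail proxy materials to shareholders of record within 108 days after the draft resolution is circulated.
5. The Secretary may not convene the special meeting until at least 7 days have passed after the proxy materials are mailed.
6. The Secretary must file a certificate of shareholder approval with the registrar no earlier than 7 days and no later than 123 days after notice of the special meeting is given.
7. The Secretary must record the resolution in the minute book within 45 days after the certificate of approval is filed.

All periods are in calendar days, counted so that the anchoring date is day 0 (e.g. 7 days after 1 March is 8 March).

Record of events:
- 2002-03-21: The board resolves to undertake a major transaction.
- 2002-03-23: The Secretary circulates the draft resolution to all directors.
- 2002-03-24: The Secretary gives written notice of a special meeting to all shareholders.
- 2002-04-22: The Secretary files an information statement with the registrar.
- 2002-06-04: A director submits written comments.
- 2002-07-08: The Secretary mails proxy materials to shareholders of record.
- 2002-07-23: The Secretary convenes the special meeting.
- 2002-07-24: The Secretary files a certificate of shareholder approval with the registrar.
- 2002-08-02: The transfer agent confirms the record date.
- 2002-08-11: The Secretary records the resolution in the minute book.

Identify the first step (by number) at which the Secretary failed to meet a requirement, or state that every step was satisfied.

Step 1: 15 days after 2002-03-21 (when the board resolution is passed) is 2002-04-05; completed 2002-03-23, before the deadline.
Step 2: 37 days after 2002-03-23 (when the draft resolution is circulated) is 2002-04-29; done 2002-03-24 — timely.
Step 3: the earliest permitted date is 25 days after 2002-03-23 (when the draft resolution is circulated), i.e. 2002-04-17; 2002-04-22 is on or after that date.
Step 4: 108 days after 2002-03-23 (when the draft resolution is circulated) is 2002-07-09; completed 2002-07-08, before the deadline.
Step 5: the earliest permitted date is 7 days after 2002-07-08 (when the proxy materials are mailed), i.e. 2002-07-15; 2002-07-23 is on or after that date.
Step 6: the window is 7–123 days after 2002-03-24 (when notice of the special meeting is given), so 2002-03-31 through 2002-07-25; 2002-07-24 falls inside that range.
Step 7: 45 days after 2002-07-24 (when the certificate of approval is filed) is 2002-09-07; done 2002-08-11 — timely.

None — every step was satisfied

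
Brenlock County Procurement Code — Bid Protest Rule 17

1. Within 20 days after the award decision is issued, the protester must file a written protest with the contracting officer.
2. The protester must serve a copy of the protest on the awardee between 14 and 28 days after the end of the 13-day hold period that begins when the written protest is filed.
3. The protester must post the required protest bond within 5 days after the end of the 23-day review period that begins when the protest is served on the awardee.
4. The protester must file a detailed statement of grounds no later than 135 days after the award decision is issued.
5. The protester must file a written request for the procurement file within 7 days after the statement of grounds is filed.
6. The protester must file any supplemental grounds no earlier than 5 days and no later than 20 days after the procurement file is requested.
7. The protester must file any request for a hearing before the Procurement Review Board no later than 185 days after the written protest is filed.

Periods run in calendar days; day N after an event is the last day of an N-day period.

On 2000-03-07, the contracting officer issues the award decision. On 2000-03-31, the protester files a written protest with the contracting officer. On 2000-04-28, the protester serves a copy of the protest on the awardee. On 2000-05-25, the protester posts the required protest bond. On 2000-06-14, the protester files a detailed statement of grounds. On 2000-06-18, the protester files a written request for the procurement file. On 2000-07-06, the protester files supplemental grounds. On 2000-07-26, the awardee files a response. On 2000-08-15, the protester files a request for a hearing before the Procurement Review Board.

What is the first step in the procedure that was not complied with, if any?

Step 1

Step 1 — counting 20 days from 2000-03-07 (when the award decision is issued) gives a deadline of 2000-03-27; done 2000-03-31 — 4 days late.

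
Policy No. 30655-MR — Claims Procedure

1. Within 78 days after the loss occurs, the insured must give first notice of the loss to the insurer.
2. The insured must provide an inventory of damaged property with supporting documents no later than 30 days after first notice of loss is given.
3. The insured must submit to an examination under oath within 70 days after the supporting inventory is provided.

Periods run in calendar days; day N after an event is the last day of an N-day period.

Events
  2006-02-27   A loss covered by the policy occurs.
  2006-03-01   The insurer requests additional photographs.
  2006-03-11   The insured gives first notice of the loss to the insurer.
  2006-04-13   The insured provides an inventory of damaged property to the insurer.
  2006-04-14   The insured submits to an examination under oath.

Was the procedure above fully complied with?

Step 1: 78 days after 2006-02-27 (when the loss occurs) is 2006-05-16; done 2006-03-11 — timely.
Step 2: 30 days after 2006-03-11 (when first notice of loss is given) is 2006-04-10; not done until 2006-04-13, 3 days after the deadline.

No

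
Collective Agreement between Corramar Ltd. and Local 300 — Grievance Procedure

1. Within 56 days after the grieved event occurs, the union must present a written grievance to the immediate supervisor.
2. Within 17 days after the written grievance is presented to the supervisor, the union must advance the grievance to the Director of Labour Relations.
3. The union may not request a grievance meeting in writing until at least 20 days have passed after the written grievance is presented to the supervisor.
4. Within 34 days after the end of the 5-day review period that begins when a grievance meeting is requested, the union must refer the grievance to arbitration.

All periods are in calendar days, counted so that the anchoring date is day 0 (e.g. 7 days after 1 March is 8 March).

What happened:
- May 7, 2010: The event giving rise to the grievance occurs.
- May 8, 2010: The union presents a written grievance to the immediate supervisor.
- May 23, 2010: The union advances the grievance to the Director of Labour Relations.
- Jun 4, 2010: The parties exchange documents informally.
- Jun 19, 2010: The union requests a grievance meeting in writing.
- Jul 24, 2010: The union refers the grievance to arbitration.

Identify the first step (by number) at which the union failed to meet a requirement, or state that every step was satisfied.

(1) due by May 7, 2010 + 56 days = Jul 2, 2010; done May 8, 2010 — timely.
(2) due by May 8, 2010 + 17 days = May 25, 2010; May 23, 2010 is within that limit.
(3) permitted from May 8, 2010 + 20 days = May 28, 2010 onward; done Jun 19, 2010 — permitted.
(4) due by Jun 24, 2010 + 34 days = Jul 28, 2010; done Jul 24, 2010 — timely.

None — every step was satisfied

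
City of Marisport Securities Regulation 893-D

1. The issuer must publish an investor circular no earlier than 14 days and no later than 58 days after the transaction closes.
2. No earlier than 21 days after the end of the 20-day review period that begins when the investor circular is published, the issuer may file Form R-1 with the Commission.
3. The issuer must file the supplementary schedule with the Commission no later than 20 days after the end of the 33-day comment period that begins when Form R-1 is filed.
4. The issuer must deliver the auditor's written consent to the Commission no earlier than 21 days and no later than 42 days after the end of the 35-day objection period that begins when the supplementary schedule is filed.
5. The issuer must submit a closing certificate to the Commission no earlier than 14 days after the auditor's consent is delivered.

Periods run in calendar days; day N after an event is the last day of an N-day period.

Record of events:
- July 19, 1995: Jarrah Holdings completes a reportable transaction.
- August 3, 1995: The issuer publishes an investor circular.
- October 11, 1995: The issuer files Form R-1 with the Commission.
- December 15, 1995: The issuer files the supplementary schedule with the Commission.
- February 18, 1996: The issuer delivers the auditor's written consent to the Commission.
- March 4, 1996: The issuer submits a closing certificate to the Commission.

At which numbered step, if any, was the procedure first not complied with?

Step 1: the window is 14–58 days after July 19, 1995 (when the transaction closes), so August 2, 1995 through September 15, 1995; August 3, 1995 falls inside that range.
Step 2: the earliest permitted date is 21 days after August 23, 1995 (end of the 20-day review period, which began when the investor circular is published on August 3, 1995), i.e. September 13, 1995; October 11, 1995 is on or after that date.
Step 3: 20 days after November 13, 1995 (end of the 33-day comment period, which began when Form R-1 is filed on October 11, 1995) is December 3, 1995; not done until December 15, 1995, 12 days after the deadline.

Step 3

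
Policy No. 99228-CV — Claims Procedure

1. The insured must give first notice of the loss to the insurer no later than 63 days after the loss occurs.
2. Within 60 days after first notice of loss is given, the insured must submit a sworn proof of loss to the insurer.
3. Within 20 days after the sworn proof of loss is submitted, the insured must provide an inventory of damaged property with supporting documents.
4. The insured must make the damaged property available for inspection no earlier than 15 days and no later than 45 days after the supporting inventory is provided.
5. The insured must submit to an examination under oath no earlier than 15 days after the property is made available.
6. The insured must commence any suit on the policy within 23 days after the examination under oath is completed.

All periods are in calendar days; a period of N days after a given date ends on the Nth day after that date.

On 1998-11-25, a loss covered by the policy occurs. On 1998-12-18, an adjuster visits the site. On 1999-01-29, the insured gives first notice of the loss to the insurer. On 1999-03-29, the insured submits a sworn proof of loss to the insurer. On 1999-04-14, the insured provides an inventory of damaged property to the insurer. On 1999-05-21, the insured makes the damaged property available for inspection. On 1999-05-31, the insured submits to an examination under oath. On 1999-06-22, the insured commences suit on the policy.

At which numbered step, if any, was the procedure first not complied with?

Step 1

Step 1: 63 days after 1998-11-25 (when the loss occurs) is 1999-01-27; done 1999-01-29 — 2 days late.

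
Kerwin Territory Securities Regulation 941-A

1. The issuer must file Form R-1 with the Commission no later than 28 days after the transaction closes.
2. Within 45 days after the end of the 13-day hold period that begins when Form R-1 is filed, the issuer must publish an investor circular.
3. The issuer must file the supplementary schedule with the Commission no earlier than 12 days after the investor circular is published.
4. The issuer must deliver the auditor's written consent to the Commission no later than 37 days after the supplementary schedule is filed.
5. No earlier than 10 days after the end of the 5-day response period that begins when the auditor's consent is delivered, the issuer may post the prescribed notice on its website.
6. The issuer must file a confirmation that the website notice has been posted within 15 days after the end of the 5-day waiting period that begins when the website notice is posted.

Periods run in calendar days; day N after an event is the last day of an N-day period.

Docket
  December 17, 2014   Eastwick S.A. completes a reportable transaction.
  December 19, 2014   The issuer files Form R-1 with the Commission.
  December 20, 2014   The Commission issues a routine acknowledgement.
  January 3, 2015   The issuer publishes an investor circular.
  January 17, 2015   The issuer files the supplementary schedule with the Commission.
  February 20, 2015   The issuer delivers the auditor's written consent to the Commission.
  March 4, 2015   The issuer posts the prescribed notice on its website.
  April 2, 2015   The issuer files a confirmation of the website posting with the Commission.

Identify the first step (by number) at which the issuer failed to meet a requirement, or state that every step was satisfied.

Step 5

Step 1 — counting 28 days from December 17, 2014 (when the transaction closes) gives a deadline of January 14, 2015; completed December 19, 2014, before the deadline.
Step 2 — counting 45 days from January 1, 2015 (end of the 13-day hold period, which began when Form R-1 is filed on December 19, 2014) gives a deadline of February 15, 2015; done January 3, 2015 — timely.
Step 3 — must wait 12 days from January 3, 2015 (when the investor circular is published), so not before January 15, 2015; done January 17, 2015 — permitted.
Step 4 — counting 37 days from January 17, 2015 (when the supplementary schedule is filed) gives a deadline of February 23, 2015; February 20, 2015 is within that limit.
Step 5 — must wait 10 days from February 25, 2015 (end of the 5-day response period, which began when the auditor's consent is delivered on February 20, 2015), so not before March 7, 2015; done March 4, 2015 — 3 days too early.
Later steps need not be reached.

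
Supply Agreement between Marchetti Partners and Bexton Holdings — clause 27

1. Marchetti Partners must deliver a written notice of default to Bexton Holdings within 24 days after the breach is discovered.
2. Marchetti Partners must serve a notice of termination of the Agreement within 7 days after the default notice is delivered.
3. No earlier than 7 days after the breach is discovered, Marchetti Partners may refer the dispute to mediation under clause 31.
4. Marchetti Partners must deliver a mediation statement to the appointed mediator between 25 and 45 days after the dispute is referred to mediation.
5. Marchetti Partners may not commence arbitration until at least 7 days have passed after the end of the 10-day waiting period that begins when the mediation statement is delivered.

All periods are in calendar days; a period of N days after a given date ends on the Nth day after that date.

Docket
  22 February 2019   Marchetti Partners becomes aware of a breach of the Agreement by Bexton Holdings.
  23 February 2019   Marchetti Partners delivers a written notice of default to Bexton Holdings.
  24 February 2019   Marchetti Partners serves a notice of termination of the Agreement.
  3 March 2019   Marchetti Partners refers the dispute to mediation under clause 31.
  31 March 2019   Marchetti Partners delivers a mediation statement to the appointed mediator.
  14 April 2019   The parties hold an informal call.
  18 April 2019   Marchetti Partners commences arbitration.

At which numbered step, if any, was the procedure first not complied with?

Step 1 — counting 24 days from 22 February 2019 (when the breach is discovered) gives a deadline of 18 March 2019; completed 23 February 2019, before the deadline.
Step 2 — counting 7 days from 23 February 2019 (when the default notice is delivered) gives a deadline of 2 March 2019; completed 24 February 2019, before the deadline.
Step 3 — must wait 7 days from 22 February 2019 (when the breach is discovered), so not before 1 March 2019; done 3 March 2019, after the minimum wait.
Step 4 — 25 and 45 days from 3 March 2019 (when the dispute is referred to mediation) are 28 March 2019 and 17 April 2019 respectively; 31 March 2019 falls inside that range.
Step 5 — must wait 7 days from 10 April 2019 (end of the 10-day waiting period, which began when the mediation statement is delivered on 31 March 2019), so not before 17 April 2019; done 18 April 2019 — permitted.

None — every step was satisfied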